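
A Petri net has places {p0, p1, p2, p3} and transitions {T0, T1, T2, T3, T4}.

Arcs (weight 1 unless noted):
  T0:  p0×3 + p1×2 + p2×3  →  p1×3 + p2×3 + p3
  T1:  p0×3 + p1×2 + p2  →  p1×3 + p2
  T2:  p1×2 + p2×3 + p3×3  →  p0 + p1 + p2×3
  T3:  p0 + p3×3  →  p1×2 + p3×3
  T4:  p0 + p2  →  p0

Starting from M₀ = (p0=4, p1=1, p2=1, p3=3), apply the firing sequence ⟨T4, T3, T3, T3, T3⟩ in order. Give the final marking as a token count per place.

(p0=0, p1=9, p2=0, p3=3)

step 1: fire T4:  (p0=4, p1=1, p2=1, p3=3) → (p0=4, p1=1, p2=0, p3=3)
step 2: fire T3:  (p0=4, p1=1, p2=0, p3=3) → (p0=3, p1=3, p2=0, p3=3)
step 3: fire T3:  (p0=3, p1=3, p2=0, p3=3) → (p0=2, p1=5, p2=0, p3=3)
step 4: fire T3:  (p0=2, p1=5, p2=0, p3=3) → (p0=1, p1=7, p2=0, p3=3)
step 5: fire T3:  (p0=1, p1=7, p2=0, p3=3) → (p0=0, p1=9, p2=0, p3=3)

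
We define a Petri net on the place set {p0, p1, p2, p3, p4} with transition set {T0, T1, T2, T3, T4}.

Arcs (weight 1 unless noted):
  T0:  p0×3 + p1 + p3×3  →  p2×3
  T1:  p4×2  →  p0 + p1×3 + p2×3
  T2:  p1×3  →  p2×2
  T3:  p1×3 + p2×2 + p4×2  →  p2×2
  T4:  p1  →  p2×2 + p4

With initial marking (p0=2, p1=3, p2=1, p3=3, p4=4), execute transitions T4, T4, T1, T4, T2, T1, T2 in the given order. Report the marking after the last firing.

step 1: fire T4:  (p0=2, p1=3, p2=1, p3=3, p4=4) → (p0=2, p1=2, p2=3, p3=3, p4=5)
step 2: fire T4:  (p0=2, p1=2, p2=3, p3=3, p4=5) → (p0=2, p1=1, p2=5, p3=3, p4=6)
step 3: fire T1:  (p0=2, p1=1, p2=5, p3=3, p4=6) → (p0=3, p1=4, p2=8, p3=3, p4=4)
step 4: fire T4:  (p0=3, p1=4, p2=8, p3=3, p4=4) → (p0=3, p1=3, p2=10, p3=3, p4=5)
step 5: fire T2:  (p0=3, p1=3, p2=10, p3=3, p4=5) → (p0=3, p1=0, p2=12, p3=3, p4=5)
step 6: fire T1:  (p0=3, p1=0, p2=12, p3=3, p4=5) → (p0=4, p1=3, p2=15, p3=3, p4=3)
step 7: fire T2:  (p0=4, p1=3, p2=15, p3=3, p4=3) → (p0=4, p1=0, p2=17, p3=3, p4=3)

(p0=4, p1=0, p2=17, p3=3, p4=3)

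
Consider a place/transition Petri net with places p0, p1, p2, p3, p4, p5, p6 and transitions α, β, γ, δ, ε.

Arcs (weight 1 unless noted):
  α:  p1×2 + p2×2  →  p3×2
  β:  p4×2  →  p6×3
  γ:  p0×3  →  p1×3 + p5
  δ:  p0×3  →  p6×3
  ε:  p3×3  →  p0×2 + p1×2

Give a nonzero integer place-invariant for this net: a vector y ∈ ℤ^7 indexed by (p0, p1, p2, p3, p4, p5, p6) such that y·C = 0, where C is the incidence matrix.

Incidence matrix C (rows=places, cols=transitions):
        α    β    γ    δ    ε
   p0   0    0   -3   -3    2
   p1  -2    0    3    0    2
   p2  -2    0    0    0    0
   p3   2    0    0    0   -3
   p4   0   -2    0    0    0
   p5   0    0    1    0    0
   p6   0    3    0    3    0

Candidate y = [0, 3, -1, 2, 0, -9, 0]; check y·C column-wise:
  col α: 3·-2 + -1·-2 + 2·2 + -9·0 = 0
  col β: 3·0 + -1·0 + 2·0 + 0·-2 + -9·0 + 0·3 = 0
  col γ: 0·-3 + 3·3 + -1·0 + 2·0 + -9·1 = 0
  col δ: 0·-3 + 3·0 + -1·0 + 2·0 + -9·0 + 0·3 = 0
  col ε: 0·2 + 3·2 + -1·0 + 2·-3 + -9·0 = 0

y = (p0:0, p1:3, p2:-1, p3:2, p4:0, p5:-9, p6:0)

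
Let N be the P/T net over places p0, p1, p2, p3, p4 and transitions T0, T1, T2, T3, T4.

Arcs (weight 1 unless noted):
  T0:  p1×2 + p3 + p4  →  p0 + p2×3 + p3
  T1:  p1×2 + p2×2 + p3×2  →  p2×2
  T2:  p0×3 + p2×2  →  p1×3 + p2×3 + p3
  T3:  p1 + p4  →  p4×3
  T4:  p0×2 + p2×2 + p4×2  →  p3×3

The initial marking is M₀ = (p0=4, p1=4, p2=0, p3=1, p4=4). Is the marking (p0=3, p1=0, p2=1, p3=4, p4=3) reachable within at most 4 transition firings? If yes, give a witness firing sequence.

depth 0: 1 marking
depth 1: 3 markings reached so far
depth 2: 8 markings reached so far
depth 3: 16 markings reached so far
depth 4: 27 markings reached so far
target is not among the 27 markings reachable within 4 steps

NO — not reachable within 4 firings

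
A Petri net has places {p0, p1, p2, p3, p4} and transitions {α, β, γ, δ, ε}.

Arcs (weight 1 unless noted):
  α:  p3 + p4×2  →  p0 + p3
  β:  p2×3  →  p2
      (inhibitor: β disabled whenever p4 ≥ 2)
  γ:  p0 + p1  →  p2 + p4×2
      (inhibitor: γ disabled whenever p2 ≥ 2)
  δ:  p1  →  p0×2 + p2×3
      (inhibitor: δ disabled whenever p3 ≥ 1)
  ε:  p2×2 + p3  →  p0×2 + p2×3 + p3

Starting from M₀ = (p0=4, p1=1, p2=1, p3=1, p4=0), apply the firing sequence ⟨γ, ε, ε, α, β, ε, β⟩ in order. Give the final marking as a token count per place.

(p0=10, p1=0, p2=1, p3=1, p4=0)

step 1: fire γ:  (p0=4, p1=1, p2=1, p3=1, p4=0) → (p0=3, p1=0, p2=2, p3=1, p4=2)
step 2: fire ε:  (p0=3, p1=0, p2=2, p3=1, p4=2) → (p0=5, p1=0, p2=3, p3=1, p4=2)
step 3: fire ε:  (p0=5, p1=0, p2=3, p3=1, p4=2) → (p0=7, p1=0, p2=4, p3=1, p4=2)
step 4: fire α:  (p0=7, p1=0, p2=4, p3=1, p4=2) → (p0=8, p1=0, p2=4, p3=1, p4=0)
step 5: fire β:  (p0=8, p1=0, p2=4, p3=1, p4=0) → (p0=8, p1=0, p2=2, p3=1, p4=0)
step 6: fire ε:  (p0=8, p1=0, p2=2, p3=1, p4=0) → (p0=10, p1=0, p2=3, p3=1, p4=0)
step 7: fire β:  (p0=10, p1=0, p2=3, p3=1, p4=0) → (p0=10, p1=0, p2=1, p3=1, p4=0)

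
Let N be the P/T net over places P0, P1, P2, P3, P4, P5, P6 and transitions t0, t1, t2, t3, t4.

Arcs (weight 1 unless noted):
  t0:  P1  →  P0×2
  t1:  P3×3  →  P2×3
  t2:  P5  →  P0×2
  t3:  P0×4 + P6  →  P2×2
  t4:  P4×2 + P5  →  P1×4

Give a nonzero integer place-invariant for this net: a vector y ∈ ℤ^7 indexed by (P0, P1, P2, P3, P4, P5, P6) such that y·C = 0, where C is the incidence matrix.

y = (P0:1, P1:2, P2:2, P3:2, P4:3, P5:2, P6:0)

Incidence matrix C (rows=places, cols=transitions):
       t0   t1   t2   t3   t4
   P0   2    0    2   -4    0
   P1  -1    0    0    0    4
   P2   0    3    0    2    0
   P3   0   -3    0    0    0
   P4   0    0    0    0   -2
   P5   0    0   -1    0   -1
   P6   0    0    0   -1    0

Candidate y = [1, 2, 2, 2, 3, 2, 0]; check y·C column-wise:
  col t0: 1·2 + 2·-1 + 2·0 + 2·0 + 3·0 + 2·0 = 0
  col t1: 1·0 + 2·0 + 2·3 + 2·-3 + 3·0 + 2·0 = 0
  col t2: 1·2 + 2·0 + 2·0 + 2·0 + 3·0 + 2·-1 = 0
  col t3: 1·-4 + 2·0 + 2·2 + 2·0 + 3·0 + 2·0 + 0·-1 = 0
  col t4: 1·0 + 2·4 + 2·0 + 2·0 + 3·-2 + 2·-1 = 0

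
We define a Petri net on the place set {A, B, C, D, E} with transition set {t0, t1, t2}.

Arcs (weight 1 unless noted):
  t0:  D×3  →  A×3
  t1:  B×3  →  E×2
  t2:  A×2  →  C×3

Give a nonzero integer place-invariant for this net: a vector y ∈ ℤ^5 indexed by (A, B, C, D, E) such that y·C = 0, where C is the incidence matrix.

y = (A:3, B:0, C:2, D:3, E:0)

Incidence matrix C (rows=places, cols=transitions):
       t0   t1   t2
    A   3    0   -2
    B   0   -3    0
    C   0    0    3
    D  -3    0    0
    E   0    2    0

Candidate y = [3, 0, 2, 3, 0]; check y·C column-wise:
  col t0: 3·3 + 2·0 + 3·-3 = 0
  col t1: 3·0 + 0·-3 + 2·0 + 3·0 + 0·2 = 0
  col t2: 3·-2 + 2·3 + 3·0 = 0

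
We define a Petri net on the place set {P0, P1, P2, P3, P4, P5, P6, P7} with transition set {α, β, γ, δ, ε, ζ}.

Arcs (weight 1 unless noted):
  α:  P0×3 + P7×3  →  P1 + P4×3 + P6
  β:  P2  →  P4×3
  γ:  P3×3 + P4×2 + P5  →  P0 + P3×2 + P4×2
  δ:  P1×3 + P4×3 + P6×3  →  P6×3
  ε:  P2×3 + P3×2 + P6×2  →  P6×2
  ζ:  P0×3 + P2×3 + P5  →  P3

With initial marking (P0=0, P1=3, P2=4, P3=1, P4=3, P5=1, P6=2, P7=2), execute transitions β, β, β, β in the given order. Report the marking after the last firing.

step 1: fire β:  (P0=0, P1=3, P2=4, P3=1, P4=3, P5=1, P6=2, P7=2) → (P0=0, P1=3, P2=3, P3=1, P4=6, P5=1, P6=2, P7=2)
step 2: fire β:  (P0=0, P1=3, P2=3, P3=1, P4=6, P5=1, P6=2, P7=2) → (P0=0, P1=3, P2=2, P3=1, P4=9, P5=1, P6=2, P7=2)
step 3: fire β:  (P0=0, P1=3, P2=2, P3=1, P4=9, P5=1, P6=2, P7=2) → (P0=0, P1=3, P2=1, P3=1, P4=12, P5=1, P6=2, P7=2)
step 4: fire β:  (P0=0, P1=3, P2=1, P3=1, P4=12, P5=1, P6=2, P7=2) → (P0=0, P1=3, P2=0, P3=1, P4=15, P5=1, P6=2, P7=2)

(P0=0, P1=3, P2=0, P3=1, P4=15, P5=1, P6=2, P7=2)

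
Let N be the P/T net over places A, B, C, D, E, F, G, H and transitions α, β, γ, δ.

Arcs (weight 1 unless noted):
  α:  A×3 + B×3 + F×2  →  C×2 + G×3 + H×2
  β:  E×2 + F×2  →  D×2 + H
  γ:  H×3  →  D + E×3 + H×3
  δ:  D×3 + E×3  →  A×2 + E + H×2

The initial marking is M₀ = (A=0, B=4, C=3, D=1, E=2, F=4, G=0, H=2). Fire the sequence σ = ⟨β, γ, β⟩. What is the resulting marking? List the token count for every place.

(A=0, B=4, C=3, D=6, E=1, F=0, G=0, H=4)

step 1: fire β:  (A=0, B=4, C=3, D=1, E=2, F=4, G=0, H=2) → (A=0, B=4, C=3, D=3, E=0, F=2, G=0, H=3)
step 2: fire γ:  (A=0, B=4, C=3, D=3, E=0, F=2, G=0, H=3) → (A=0, B=4, C=3, D=4, E=3, F=2, G=0, H=3)
step 3: fire β:  (A=0, B=4, C=3, D=4, E=3, F=2, G=0, H=3) → (A=0, B=4, C=3, D=6, E=1, F=0, G=0, H=4)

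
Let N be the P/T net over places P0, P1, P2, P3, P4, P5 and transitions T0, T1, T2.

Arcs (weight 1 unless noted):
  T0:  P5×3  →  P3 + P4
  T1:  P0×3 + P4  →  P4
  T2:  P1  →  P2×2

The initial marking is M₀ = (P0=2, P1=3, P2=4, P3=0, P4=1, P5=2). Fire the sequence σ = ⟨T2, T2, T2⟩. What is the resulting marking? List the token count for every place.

(P0=2, P1=0, P2=10, P3=0, P4=1, P5=2)

step 1: fire T2:  (P0=2, P1=3, P2=4, P3=0, P4=1, P5=2) → (P0=2, P1=2, P2=6, P3=0, P4=1, P5=2)
step 2: fire T2:  (P0=2, P1=2, P2=6, P3=0, P4=1, P5=2) → (P0=2, P1=1, P2=8, P3=0, P4=1, P5=2)
step 3: fire T2:  (P0=2, P1=1, P2=8, P3=0, P4=1, P5=2) → (P0=2, P1=0, P2=10, P3=0, P4=1, P5=2)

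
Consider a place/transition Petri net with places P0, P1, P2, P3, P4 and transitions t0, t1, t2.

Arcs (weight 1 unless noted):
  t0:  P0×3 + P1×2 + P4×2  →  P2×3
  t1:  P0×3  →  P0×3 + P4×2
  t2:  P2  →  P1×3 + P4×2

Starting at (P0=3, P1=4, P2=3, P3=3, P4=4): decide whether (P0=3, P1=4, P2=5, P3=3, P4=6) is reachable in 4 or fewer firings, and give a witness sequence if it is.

depth 0: 1 marking
depth 1: 4 markings reached so far
depth 2: 9 markings reached so far
depth 3: 16 markings reached so far
depth 4: 24 markings reached so far
target is not among the 24 markings reachable within 4 steps

NO — not reachable within 4 firings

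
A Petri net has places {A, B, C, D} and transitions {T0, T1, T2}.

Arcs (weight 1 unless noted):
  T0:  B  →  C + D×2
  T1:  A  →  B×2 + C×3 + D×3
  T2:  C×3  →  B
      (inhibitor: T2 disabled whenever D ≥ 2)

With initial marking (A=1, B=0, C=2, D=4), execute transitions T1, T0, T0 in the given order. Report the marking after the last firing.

(A=0, B=0, C=7, D=11)

step 1: fire T1:  (A=1, B=0, C=2, D=4) → (A=0, B=2, C=5, D=7)
step 2: fire T0:  (A=0, B=2, C=5, D=7) → (A=0, B=1, C=6, D=9)
step 3: fire T0:  (A=0, B=1, C=6, D=9) → (A=0, B=0, C=7, D=11)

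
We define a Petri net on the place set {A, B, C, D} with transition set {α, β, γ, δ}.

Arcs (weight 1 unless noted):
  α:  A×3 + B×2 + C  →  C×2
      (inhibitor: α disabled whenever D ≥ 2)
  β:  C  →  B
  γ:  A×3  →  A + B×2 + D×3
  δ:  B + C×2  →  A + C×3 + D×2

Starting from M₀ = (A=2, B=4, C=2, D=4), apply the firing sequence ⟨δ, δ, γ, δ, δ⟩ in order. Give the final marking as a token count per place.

(A=4, B=2, C=6, D=15)

step 1: fire δ:  (A=2, B=4, C=2, D=4) → (A=3, B=3, C=3, D=6)
step 2: fire δ:  (A=3, B=3, C=3, D=6) → (A=4, B=2, C=4, D=8)
step 3: fire γ:  (A=4, B=2, C=4, D=8) → (A=2, B=4, C=4, D=11)
step 4: fire δ:  (A=2, B=4, C=4, D=11) → (A=3, B=3, C=5, D=13)
step 5: fire δ:  (A=3, B=3, C=5, D=13) → (A=4, B=2, C=6, D=15)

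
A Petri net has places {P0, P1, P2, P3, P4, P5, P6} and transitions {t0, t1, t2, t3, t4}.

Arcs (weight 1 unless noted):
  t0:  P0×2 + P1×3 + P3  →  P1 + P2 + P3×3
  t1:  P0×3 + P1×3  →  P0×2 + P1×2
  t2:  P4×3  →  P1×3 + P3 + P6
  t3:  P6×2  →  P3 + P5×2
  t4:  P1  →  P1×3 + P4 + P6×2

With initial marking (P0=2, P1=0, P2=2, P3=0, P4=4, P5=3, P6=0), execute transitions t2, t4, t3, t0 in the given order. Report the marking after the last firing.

step 1: fire t2:  (P0=2, P1=0, P2=2, P3=0, P4=4, P5=3, P6=0) → (P0=2, P1=3, P2=2, P3=1, P4=1, P5=3, P6=1)
step 2: fire t4:  (P0=2, P1=3, P2=2, P3=1, P4=1, P5=3, P6=1) → (P0=2, P1=5, P2=2, P3=1, P4=2, P5=3, P6=3)
step 3: fire t3:  (P0=2, P1=5, P2=2, P3=1, P4=2, P5=3, P6=3) → (P0=2, P1=5, P2=2, P3=2, P4=2, P5=5, P6=1)
step 4: fire t0:  (P0=2, P1=5, P2=2, P3=2, P4=2, P5=5, P6=1) → (P0=0, P1=3, P2=3, P3=4, P4=2, P5=5, P6=1)

(P0=0, P1=3, P2=3, P3=4, P4=2, P5=5, P6=1)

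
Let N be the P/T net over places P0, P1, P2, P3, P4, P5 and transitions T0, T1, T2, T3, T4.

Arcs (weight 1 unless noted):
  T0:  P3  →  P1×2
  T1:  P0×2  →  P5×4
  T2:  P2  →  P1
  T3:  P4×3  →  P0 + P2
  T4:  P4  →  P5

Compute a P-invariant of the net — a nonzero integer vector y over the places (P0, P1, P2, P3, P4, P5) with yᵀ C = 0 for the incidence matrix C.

Incidence matrix C (rows=places, cols=transitions):
       T0   T1   T2   T3   T4
   P0   0   -2    0    1    0
   P1   2    0    1    0    0
   P2   0    0   -1    1    0
   P3  -1    0    0    0    0
   P4   0    0    0   -3   -1
   P5   0    4    0    0    1

Candidate y = [2, 1, 1, 2, 1, 1]; check y·C column-wise:
  col T0: 2·0 + 1·2 + 1·0 + 2·-1 + 1·0 + 1·0 = 0
  col T1: 2·-2 + 1·0 + 1·0 + 2·0 + 1·0 + 1·4 = 0
  col T2: 2·0 + 1·1 + 1·-1 + 2·0 + 1·0 + 1·0 = 0
  col T3: 2·1 + 1·0 + 1·1 + 2·0 + 1·-3 + 1·0 = 0
  col T4: 2·0 + 1·0 + 1·0 + 2·0 + 1·-1 + 1·1 = 0

y = (P0:2, P1:1, P2:1, P3:2, P4:1, P5:1)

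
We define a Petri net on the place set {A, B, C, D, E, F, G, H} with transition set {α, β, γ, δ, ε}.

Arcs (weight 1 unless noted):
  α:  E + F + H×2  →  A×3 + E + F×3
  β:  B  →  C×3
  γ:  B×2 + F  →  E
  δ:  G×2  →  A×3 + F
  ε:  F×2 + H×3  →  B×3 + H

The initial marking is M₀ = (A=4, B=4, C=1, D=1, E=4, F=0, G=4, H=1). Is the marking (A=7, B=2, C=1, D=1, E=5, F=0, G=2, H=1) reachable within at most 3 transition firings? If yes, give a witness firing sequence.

YES — reachable via ⟨δ, γ⟩ (2 firings)

step 1: fire δ:  (A=4, B=4, C=1, D=1, E=4, F=0, G=4, H=1) → (A=7, B=4, C=1, D=1, E=4, F=1, G=2, H=1)
step 2: fire γ:  (A=7, B=4, C=1, D=1, E=4, F=1, G=2, H=1) → (A=7, B=2, C=1, D=1, E=5, F=0, G=2, H=1)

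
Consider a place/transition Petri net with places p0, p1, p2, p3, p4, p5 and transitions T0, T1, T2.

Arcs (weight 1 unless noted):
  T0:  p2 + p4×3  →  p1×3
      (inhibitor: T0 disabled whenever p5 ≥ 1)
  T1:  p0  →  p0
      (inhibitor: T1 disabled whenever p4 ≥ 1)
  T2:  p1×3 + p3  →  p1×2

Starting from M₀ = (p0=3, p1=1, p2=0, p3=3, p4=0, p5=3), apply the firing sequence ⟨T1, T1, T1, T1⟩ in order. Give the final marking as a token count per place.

step 1: fire T1:  (p0=3, p1=1, p2=0, p3=3, p4=0, p5=3) → (p0=3, p1=1, p2=0, p3=3, p4=0, p5=3)
step 2: fire T1:  (p0=3, p1=1, p2=0, p3=3, p4=0, p5=3) → (p0=3, p1=1, p2=0, p3=3, p4=0, p5=3)
step 3: fire T1:  (p0=3, p1=1, p2=0, p3=3, p4=0, p5=3) → (p0=3, p1=1, p2=0, p3=3, p4=0, p5=3)
step 4: fire T1:  (p0=3, p1=1, p2=0, p3=3, p4=0, p5=3) → (p0=3, p1=1, p2=0, p3=3, p4=0, p5=3)

(p0=3, p1=1, p2=0, p3=3, p4=0, p5=3)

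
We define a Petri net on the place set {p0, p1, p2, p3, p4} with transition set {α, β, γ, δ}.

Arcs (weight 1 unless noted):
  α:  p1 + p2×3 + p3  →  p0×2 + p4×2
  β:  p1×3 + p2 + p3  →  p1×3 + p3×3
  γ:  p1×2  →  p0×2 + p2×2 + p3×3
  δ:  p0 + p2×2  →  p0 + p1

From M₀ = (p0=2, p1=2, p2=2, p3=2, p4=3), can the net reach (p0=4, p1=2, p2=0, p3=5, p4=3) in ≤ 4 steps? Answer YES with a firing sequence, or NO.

YES — reachable via ⟨γ, δ, δ⟩ (3 firings)

step 1: fire γ:  (p0=2, p1=2, p2=2, p3=2, p4=3) → (p0=4, p1=0, p2=4, p3=5, p4=3)
step 2: fire δ:  (p0=4, p1=0, p2=4, p3=5, p4=3) → (p0=4, p1=1, p2=2, p3=5, p4=3)
step 3: fire δ:  (p0=4, p1=1, p2=2, p3=5, p4=3) → (p0=4, p1=2, p2=0, p3=5, p4=3)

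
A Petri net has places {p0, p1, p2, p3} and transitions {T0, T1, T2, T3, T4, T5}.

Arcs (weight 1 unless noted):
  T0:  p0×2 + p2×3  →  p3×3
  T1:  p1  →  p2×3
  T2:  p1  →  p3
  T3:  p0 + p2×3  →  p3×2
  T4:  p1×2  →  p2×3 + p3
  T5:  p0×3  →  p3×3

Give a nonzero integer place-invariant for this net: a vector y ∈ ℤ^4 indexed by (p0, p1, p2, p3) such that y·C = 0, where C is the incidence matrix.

Incidence matrix C (rows=places, cols=transitions):
       T0   T1   T2   T3   T4   T5
   p0  -2    0    0   -1    0   -3
   p1   0   -1   -1    0   -2    0
   p2  -3    3    0   -3    3    0
   p3   3    0    1    2    1    3

Candidate y = [3, 3, 1, 3]; check y·C column-wise:
  col T0: 3·-2 + 3·0 + 1·-3 + 3·3 = 0
  col T1: 3·0 + 3·-1 + 1·3 + 3·0 = 0
  col T2: 3·0 + 3·-1 + 1·0 + 3·1 = 0
  col T3: 3·-1 + 3·0 + 1·-3 + 3·2 = 0
  col T4: 3·0 + 3·-2 + 1·3 + 3·1 = 0
  col T5: 3·-3 + 3·0 + 1·0 + 3·3 = 0

y = (p0:3, p1:3, p2:1, p3:3)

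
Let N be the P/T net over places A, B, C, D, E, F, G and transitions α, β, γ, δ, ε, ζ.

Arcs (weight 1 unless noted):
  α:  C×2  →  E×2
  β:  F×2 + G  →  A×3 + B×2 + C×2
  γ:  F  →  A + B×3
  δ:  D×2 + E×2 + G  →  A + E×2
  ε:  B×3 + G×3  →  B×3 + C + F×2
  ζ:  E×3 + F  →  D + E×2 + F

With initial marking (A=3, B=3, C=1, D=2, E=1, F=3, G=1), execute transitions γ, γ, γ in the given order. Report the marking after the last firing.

(A=6, B=12, C=1, D=2, E=1, F=0, G=1)

step 1: fire γ:  (A=3, B=3, C=1, D=2, E=1, F=3, G=1) → (A=4, B=6, C=1, D=2, E=1, F=2, G=1)
step 2: fire γ:  (A=4, B=6, C=1, D=2, E=1, F=2, G=1) → (A=5, B=9, C=1, D=2, E=1, F=1, G=1)
step 3: fire γ:  (A=5, B=9, C=1, D=2, E=1, F=1, G=1) → (A=6, B=12, C=1, D=2, E=1, F=0, G=1)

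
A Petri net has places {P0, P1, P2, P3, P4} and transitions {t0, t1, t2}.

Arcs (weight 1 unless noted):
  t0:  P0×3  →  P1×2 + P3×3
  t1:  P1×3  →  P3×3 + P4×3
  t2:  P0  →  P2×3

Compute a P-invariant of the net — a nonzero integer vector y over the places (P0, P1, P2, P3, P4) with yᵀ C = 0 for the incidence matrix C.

Incidence matrix C (rows=places, cols=transitions):
       t0   t1   t2
   P0  -3    0   -1
   P1   2   -3    0
   P2   0    0    3
   P3   3    3    0
   P4   0    3    0

Candidate y = [15, 9, 5, 9, 0]; check y·C column-wise:
  col t0: 15·-3 + 9·2 + 5·0 + 9·3 = 0
  col t1: 15·0 + 9·-3 + 5·0 + 9·3 + 0·3 = 0
  col t2: 15·-1 + 9·0 + 5·3 + 9·0 = 0

y = (P0:15, P1:9, P2:5, P3:9, P4:0)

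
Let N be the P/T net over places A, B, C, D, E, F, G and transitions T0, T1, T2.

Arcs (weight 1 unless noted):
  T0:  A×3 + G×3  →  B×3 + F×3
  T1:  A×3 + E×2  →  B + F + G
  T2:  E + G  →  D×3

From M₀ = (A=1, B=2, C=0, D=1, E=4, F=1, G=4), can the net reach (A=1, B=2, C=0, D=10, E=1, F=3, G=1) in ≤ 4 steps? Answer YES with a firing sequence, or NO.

NO — not reachable within 4 firings

depth 0: 1 marking
depth 1: 2 markings reached so far
depth 2: 3 markings reached so far
depth 3: 4 markings reached so far
depth 4: 5 markings reached so far
target is not among the 5 markings reachable within 4 steps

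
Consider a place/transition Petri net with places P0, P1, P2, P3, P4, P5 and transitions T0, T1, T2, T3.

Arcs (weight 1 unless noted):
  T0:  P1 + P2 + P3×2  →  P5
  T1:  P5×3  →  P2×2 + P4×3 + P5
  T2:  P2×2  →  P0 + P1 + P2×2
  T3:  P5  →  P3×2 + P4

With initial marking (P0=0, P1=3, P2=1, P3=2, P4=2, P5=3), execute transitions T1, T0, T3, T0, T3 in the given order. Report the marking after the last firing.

step 1: fire T1:  (P0=0, P1=3, P2=1, P3=2, P4=2, P5=3) → (P0=0, P1=3, P2=3, P3=2, P4=5, P5=1)
step 2: fire T0:  (P0=0, P1=3, P2=3, P3=2, P4=5, P5=1) → (P0=0, P1=2, P2=2, P3=0, P4=5, P5=2)
step 3: fire T3:  (P0=0, P1=2, P2=2, P3=0, P4=5, P5=2) → (P0=0, P1=2, P2=2, P3=2, P4=6, P5=1)
step 4: fire T0:  (P0=0, P1=2, P2=2, P3=2, P4=6, P5=1) → (P0=0, P1=1, P2=1, P3=0, P4=6, P5=2)
step 5: fire T3:  (P0=0, P1=1, P2=1, P3=0, P4=6, P5=2) → (P0=0, P1=1, P2=1, P3=2, P4=7, P5=1)

(P0=0, P1=1, P2=1, P3=2, P4=7, P5=1)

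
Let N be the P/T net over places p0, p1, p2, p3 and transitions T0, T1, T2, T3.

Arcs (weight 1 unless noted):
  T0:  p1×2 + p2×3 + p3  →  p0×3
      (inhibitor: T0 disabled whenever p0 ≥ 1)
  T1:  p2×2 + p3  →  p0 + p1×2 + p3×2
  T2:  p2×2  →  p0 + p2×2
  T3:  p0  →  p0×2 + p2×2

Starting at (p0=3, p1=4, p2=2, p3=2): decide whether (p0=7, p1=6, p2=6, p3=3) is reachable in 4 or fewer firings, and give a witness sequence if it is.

YES — reachable via ⟨T1, T3, T3, T3⟩ (4 firings)

step 1: fire T1:  (p0=3, p1=4, p2=2, p3=2) → (p0=4, p1=6, p2=0, p3=3)
step 2: fire T3:  (p0=4, p1=6, p2=0, p3=3) → (p0=5, p1=6, p2=2, p3=3)
step 3: fire T3:  (p0=5, p1=6, p2=2, p3=3) → (p0=6, p1=6, p2=4, p3=3)
step 4: fire T3:  (p0=6, p1=6, p2=4, p3=3) → (p0=7, p1=6, p2=6, p3=3)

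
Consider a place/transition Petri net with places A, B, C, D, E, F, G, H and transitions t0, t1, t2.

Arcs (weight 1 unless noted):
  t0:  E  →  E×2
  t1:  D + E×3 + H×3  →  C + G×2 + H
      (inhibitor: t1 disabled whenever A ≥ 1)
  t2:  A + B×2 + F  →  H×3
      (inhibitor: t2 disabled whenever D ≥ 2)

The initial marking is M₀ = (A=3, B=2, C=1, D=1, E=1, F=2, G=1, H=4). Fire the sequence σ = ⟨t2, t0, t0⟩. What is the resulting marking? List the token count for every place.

(A=2, B=0, C=1, D=1, E=3, F=1, G=1, H=7)

step 1: fire t2:  (A=3, B=2, C=1, D=1, E=1, F=2, G=1, H=4) → (A=2, B=0, C=1, D=1, E=1, F=1, G=1, H=7)
step 2: fire t0:  (A=2, B=0, C=1, D=1, E=1, F=1, G=1, H=7) → (A=2, B=0, C=1, D=1, E=2, F=1, G=1, H=7)
step 3: fire t0:  (A=2, B=0, C=1, D=1, E=2, F=1, G=1, H=7) → (A=2, B=0, C=1, D=1, E=3, F=1, G=1, H=7)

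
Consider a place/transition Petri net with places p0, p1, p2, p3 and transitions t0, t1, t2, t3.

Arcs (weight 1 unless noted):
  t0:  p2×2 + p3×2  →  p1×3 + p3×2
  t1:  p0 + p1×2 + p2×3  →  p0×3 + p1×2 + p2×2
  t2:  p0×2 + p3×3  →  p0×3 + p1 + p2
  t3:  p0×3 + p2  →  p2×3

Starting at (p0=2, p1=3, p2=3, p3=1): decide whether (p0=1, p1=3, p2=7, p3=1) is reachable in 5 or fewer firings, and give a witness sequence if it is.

depth 0: 1 marking
depth 1: 2 markings reached so far
depth 2: 3 markings reached so far
depth 3: 4 markings reached so far
depth 4: 6 markings reached so far
depth 5: 7 markings reached so far
target is not among the 7 markings reachable within 5 steps

NO — not reachable within 5 firings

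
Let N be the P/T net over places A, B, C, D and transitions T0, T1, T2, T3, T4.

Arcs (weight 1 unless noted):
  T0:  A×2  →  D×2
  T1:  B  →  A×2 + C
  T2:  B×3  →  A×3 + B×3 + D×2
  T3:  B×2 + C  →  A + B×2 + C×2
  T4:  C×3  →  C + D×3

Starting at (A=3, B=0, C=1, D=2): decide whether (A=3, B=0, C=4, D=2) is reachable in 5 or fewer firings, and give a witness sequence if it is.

depth 0: 1 marking
depth 1: 2 markings reached so far
depth 2: 2 markings reached so far
(frontier empty at depth 2; search complete)
target is not among the 2 markings reachable within 5 steps

NO — not reachable within 5 firings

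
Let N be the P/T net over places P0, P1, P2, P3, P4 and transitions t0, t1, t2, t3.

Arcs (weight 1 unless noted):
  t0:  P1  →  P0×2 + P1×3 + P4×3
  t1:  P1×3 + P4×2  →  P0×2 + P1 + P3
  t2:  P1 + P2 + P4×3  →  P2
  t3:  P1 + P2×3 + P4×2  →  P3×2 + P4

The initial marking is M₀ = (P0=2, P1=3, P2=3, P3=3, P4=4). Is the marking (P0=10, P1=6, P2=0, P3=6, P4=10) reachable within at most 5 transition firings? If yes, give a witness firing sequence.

YES — reachable via ⟨t0, t0, t0, t1, t3⟩ (5 firings)

step 1: fire t0:  (P0=2, P1=3, P2=3, P3=3, P4=4) → (P0=4, P1=5, P2=3, P3=3, P4=7)
step 2: fire t0:  (P0=4, P1=5, P2=3, P3=3, P4=7) → (P0=6, P1=7, P2=3, P3=3, P4=10)
step 3: fire t0:  (P0=6, P1=7, P2=3, P3=3, P4=10) → (P0=8, P1=9, P2=3, P3=3, P4=13)
step 4: fire t1:  (P0=8, P1=9, P2=3, P3=3, P4=13) → (P0=10, P1=7, P2=3, P3=4, P4=11)
step 5: fire t3:  (P0=10, P1=7, P2=3, P3=4, P4=11) → (P0=10, P1=6, P2=0, P3=6, P4=10)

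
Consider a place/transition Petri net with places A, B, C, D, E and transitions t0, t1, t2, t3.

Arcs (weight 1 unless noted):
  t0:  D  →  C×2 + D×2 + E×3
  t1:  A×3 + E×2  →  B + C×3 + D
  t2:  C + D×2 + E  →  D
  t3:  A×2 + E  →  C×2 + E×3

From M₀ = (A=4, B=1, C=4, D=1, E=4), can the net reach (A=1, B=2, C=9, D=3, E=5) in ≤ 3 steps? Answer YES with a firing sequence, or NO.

step 1: fire t0:  (A=4, B=1, C=4, D=1, E=4) → (A=4, B=1, C=6, D=2, E=7)
step 2: fire t1:  (A=4, B=1, C=6, D=2, E=7) → (A=1, B=2, C=9, D=3, E=5)

YES — reachable via ⟨t0, t1⟩ (2 firings)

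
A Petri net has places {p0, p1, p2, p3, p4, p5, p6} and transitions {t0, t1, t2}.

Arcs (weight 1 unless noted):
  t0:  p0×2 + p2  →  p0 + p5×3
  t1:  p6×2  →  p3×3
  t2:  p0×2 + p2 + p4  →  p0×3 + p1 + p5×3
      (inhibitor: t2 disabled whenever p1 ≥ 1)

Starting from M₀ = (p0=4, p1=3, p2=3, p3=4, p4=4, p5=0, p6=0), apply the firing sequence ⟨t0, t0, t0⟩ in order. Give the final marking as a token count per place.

step 1: fire t0:  (p0=4, p1=3, p2=3, p3=4, p4=4, p5=0, p6=0) → (p0=3, p1=3, p2=2, p3=4, p4=4, p5=3, p6=0)
step 2: fire t0:  (p0=3, p1=3, p2=2, p3=4, p4=4, p5=3, p6=0) → (p0=2, p1=3, p2=1, p3=4, p4=4, p5=6, p6=0)
step 3: fire t0:  (p0=2, p1=3, p2=1, p3=4, p4=4, p5=6, p6=0) → (p0=1, p1=3, p2=0, p3=4, p4=4, p5=9, p6=0)

(p0=1, p1=3, p2=0, p3=4, p4=4, p5=9, p6=0)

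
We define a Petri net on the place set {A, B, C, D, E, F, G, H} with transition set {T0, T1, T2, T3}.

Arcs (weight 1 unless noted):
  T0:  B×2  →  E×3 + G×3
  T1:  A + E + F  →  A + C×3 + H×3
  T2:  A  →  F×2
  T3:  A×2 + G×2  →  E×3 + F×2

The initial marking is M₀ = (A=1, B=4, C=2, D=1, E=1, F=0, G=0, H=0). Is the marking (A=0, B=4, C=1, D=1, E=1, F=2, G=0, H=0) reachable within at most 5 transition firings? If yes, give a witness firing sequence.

NO — not reachable within 5 firings

depth 0: 1 marking
depth 1: 3 markings reached so far
depth 2: 5 markings reached so far
depth 3: 6 markings reached so far
depth 4: 6 markings reached so far
(frontier empty at depth 4; search complete)
target is not among the 6 markings reachable within 5 steps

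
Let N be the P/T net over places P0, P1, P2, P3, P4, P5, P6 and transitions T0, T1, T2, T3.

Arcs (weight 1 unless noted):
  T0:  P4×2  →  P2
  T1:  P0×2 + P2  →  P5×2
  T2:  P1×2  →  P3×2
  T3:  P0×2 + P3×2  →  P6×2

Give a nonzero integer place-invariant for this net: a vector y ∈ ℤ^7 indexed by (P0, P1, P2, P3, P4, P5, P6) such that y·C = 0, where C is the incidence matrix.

Incidence matrix C (rows=places, cols=transitions):
       T0   T1   T2   T3
   P0   0   -2    0   -2
   P1   0    0   -2    0
   P2   1   -1    0    0
   P3   0    0    2   -2
   P4  -2    0    0    0
   P5   0    2    0    0
   P6   0    0    0    2

Candidate y = [1, -1, -2, -1, -1, 0, 0]; check y·C column-wise:
  col T0: 1·0 + -1·0 + -2·1 + -1·0 + -1·-2 = 0
  col T1: 1·-2 + -1·0 + -2·-1 + -1·0 + -1·0 + 0·2 = 0
  col T2: 1·0 + -1·-2 + -2·0 + -1·2 + -1·0 = 0
  col T3: 1·-2 + -1·0 + -2·0 + -1·-2 + -1·0 + 0·2 = 0

y = (P0:1, P1:-1, P2:-2, P3:-1, P4:-1, P5:0, P6:0)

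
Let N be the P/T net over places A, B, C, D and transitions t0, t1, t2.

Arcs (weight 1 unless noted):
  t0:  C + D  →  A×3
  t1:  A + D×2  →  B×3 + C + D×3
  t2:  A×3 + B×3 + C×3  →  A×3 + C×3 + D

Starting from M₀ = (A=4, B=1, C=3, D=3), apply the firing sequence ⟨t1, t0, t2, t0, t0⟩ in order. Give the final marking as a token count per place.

step 1: fire t1:  (A=4, B=1, C=3, D=3) → (A=3, B=4, C=4, D=4)
step 2: fire t0:  (A=3, B=4, C=4, D=4) → (A=6, B=4, C=3, D=3)
step 3: fire t2:  (A=6, B=4, C=3, D=3) → (A=6, B=1, C=3, D=4)
step 4: fire t0:  (A=6, B=1, C=3, D=4) → (A=9, B=1, C=2, D=3)
step 5: fire t0:  (A=9, B=1, C=2, D=3) → (A=12, B=1, C=1, D=2)

(A=12, B=1, C=1, D=2)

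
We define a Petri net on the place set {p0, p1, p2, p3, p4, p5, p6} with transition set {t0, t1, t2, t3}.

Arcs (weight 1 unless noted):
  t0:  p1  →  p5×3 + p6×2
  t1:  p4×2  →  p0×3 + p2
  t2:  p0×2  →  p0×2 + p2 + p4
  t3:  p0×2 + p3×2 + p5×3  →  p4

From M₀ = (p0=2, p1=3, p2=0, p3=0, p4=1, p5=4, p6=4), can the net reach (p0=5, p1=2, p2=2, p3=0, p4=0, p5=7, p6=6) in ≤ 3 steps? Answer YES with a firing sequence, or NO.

step 1: fire t0:  (p0=2, p1=3, p2=0, p3=0, p4=1, p5=4, p6=4) → (p0=2, p1=2, p2=0, p3=0, p4=1, p5=7, p6=6)
step 2: fire t2:  (p0=2, p1=2, p2=0, p3=0, p4=1, p5=7, p6=6) → (p0=2, p1=2, p2=1, p3=0, p4=2, p5=7, p6=6)
step 3: fire t1:  (p0=2, p1=2, p2=1, p3=0, p4=2, p5=7, p6=6) → (p0=5, p1=2, p2=2, p3=0, p4=0, p5=7, p6=6)

YES — reachable via ⟨t0, t2, t1⟩ (3 firings)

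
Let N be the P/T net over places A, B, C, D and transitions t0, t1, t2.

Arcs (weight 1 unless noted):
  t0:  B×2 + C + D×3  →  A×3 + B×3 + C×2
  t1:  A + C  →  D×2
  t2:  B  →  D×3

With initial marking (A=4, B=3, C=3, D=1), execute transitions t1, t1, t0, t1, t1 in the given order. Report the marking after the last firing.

step 1: fire t1:  (A=4, B=3, C=3, D=1) → (A=3, B=3, C=2, D=3)
step 2: fire t1:  (A=3, B=3, C=2, D=3) → (A=2, B=3, C=1, D=5)
step 3: fire t0:  (A=2, B=3, C=1, D=5) → (A=5, B=4, C=2, D=2)
step 4: fire t1:  (A=5, B=4, C=2, D=2) → (A=4, B=4, C=1, D=4)
step 5: fire t1:  (A=4, B=4, C=1, D=4) → (A=3, B=4, C=0, D=6)

(A=3, B=4, C=0, D=6)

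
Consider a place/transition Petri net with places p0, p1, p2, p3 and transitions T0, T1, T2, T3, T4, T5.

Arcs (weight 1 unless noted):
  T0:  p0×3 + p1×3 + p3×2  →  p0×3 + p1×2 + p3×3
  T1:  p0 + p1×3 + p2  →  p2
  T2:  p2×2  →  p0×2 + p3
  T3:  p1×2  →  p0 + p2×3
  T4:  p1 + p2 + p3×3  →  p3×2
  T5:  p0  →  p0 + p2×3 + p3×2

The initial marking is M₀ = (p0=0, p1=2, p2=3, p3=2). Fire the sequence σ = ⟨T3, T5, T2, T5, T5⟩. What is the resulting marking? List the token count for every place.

(p0=3, p1=0, p2=13, p3=9)

step 1: fire T3:  (p0=0, p1=2, p2=3, p3=2) → (p0=1, p1=0, p2=6, p3=2)
step 2: fire T5:  (p0=1, p1=0, p2=6, p3=2) → (p0=1, p1=0, p2=9, p3=4)
step 3: fire T2:  (p0=1, p1=0, p2=9, p3=4) → (p0=3, p1=0, p2=7, p3=5)
step 4: fire T5:  (p0=3, p1=0, p2=7, p3=5) → (p0=3, p1=0, p2=10, p3=7)
step 5: fire T5:  (p0=3, p1=0, p2=10, p3=7) → (p0=3, p1=0, p2=13, p3=9)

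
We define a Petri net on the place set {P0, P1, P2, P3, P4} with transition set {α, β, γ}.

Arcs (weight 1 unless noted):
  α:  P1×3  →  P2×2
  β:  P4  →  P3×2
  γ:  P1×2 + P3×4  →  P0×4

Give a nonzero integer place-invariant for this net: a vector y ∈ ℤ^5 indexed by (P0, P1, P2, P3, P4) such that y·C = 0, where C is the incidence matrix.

Incidence matrix C (rows=places, cols=transitions):
        α    β    γ
   P0   0    0    4
   P1  -3    0   -2
   P2   2    0    0
   P3   0    2   -4
   P4   0   -1    0

Candidate y = [1, 2, 3, 0, 0]; check y·C column-wise:
  col α: 1·0 + 2·-3 + 3·2 = 0
  col β: 1·0 + 2·0 + 3·0 + 0·2 + 0·-1 = 0
  col γ: 1·4 + 2·-2 + 3·0 + 0·-4 = 0

y = (P0:1, P1:2, P2:3, P3:0, P4:0)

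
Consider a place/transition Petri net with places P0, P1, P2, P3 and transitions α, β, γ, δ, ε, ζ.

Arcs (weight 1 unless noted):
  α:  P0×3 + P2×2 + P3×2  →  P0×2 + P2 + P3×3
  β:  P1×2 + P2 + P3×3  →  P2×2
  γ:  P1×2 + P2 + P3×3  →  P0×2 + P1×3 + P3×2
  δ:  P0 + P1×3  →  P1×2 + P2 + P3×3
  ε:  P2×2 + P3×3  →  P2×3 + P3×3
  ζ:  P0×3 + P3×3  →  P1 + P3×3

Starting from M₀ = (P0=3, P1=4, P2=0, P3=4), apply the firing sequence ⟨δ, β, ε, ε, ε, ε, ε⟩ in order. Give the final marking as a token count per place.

step 1: fire δ:  (P0=3, P1=4, P2=0, P3=4) → (P0=2, P1=3, P2=1, P3=7)
step 2: fire β:  (P0=2, P1=3, P2=1, P3=7) → (P0=2, P1=1, P2=2, P3=4)
step 3: fire ε:  (P0=2, P1=1, P2=2, P3=4) → (P0=2, P1=1, P2=3, P3=4)
step 4: fire ε:  (P0=2, P1=1, P2=3, P3=4) → (P0=2, P1=1, P2=4, P3=4)
step 5: fire ε:  (P0=2, P1=1, P2=4, P3=4) → (P0=2, P1=1, P2=5, P3=4)
step 6: fire ε:  (P0=2, P1=1, P2=5, P3=4) → (P0=2, P1=1, P2=6, P3=4)
step 7: fire ε:  (P0=2, P1=1, P2=6, P3=4) → (P0=2, P1=1, P2=7, P3=4)

(P0=2, P1=1, P2=7, P3=4)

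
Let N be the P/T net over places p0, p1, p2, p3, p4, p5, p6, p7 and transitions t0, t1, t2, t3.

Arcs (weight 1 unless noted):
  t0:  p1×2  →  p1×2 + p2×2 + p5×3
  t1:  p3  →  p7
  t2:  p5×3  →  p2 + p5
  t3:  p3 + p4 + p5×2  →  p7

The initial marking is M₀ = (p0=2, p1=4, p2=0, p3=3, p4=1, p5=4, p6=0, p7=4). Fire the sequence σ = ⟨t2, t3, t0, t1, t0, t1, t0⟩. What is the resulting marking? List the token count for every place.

step 1: fire t2:  (p0=2, p1=4, p2=0, p3=3, p4=1, p5=4, p6=0, p7=4) → (p0=2, p1=4, p2=1, p3=3, p4=1, p5=2, p6=0, p7=4)
step 2: fire t3:  (p0=2, p1=4, p2=1, p3=3, p4=1, p5=2, p6=0, p7=4) → (p0=2, p1=4, p2=1, p3=2, p4=0, p5=0, p6=0, p7=5)
step 3: fire t0:  (p0=2, p1=4, p2=1, p3=2, p4=0, p5=0, p6=0, p7=5) → (p0=2, p1=4, p2=3, p3=2, p4=0, p5=3, p6=0, p7=5)
step 4: fire t1:  (p0=2, p1=4, p2=3, p3=2, p4=0, p5=3, p6=0, p7=5) → (p0=2, p1=4, p2=3, p3=1, p4=0, p5=3, p6=0, p7=6)
step 5: fire t0:  (p0=2, p1=4, p2=3, p3=1, p4=0, p5=3, p6=0, p7=6) → (p0=2, p1=4, p2=5, p3=1, p4=0, p5=6, p6=0, p7=6)
step 6: fire t1:  (p0=2, p1=4, p2=5, p3=1, p4=0, p5=6, p6=0, p7=6) → (p0=2, p1=4, p2=5, p3=0, p4=0, p5=6, p6=0, p7=7)
step 7: fire t0:  (p0=2, p1=4, p2=5, p3=0, p4=0, p5=6, p6=0, p7=7) → (p0=2, p1=4, p2=7, p3=0, p4=0, p5=9, p6=0, p7=7)

(p0=2, p1=4, p2=7, p3=0, p4=0, p5=9, p6=0, p7=7)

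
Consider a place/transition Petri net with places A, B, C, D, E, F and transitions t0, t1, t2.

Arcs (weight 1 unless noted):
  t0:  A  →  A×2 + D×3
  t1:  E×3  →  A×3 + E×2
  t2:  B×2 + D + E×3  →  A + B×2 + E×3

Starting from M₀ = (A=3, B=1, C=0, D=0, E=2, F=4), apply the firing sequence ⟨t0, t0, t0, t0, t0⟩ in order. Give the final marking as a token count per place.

step 1: fire t0:  (A=3, B=1, C=0, D=0, E=2, F=4) → (A=4, B=1, C=0, D=3, E=2, F=4)
step 2: fire t0:  (A=4, B=1, C=0, D=3, E=2, F=4) → (A=5, B=1, C=0, D=6, E=2, F=4)
step 3: fire t0:  (A=5, B=1, C=0, D=6, E=2, F=4) → (A=6, B=1, C=0, D=9, E=2, F=4)
step 4: fire t0:  (A=6, B=1, C=0, D=9, E=2, F=4) → (A=7, B=1, C=0, D=12, E=2, F=4)
step 5: fire t0:  (A=7, B=1, C=0, D=12, E=2, F=4) → (A=8, B=1, C=0, D=15, E=2, F=4)

(A=8, B=1, C=0, D=15, E=2, F=4)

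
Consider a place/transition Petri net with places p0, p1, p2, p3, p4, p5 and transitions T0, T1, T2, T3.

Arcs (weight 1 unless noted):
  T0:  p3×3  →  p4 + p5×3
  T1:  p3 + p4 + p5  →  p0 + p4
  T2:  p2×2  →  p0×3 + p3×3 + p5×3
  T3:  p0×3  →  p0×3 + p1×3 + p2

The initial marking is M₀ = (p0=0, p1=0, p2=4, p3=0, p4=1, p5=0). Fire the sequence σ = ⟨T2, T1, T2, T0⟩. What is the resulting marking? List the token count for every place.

step 1: fire T2:  (p0=0, p1=0, p2=4, p3=0, p4=1, p5=0) → (p0=3, p1=0, p2=2, p3=3, p4=1, p5=3)
step 2: fire T1:  (p0=3, p1=0, p2=2, p3=3, p4=1, p5=3) → (p0=4, p1=0, p2=2, p3=2, p4=1, p5=2)
step 3: fire T2:  (p0=4, p1=0, p2=2, p3=2, p4=1, p5=2) → (p0=7, p1=0, p2=0, p3=5, p4=1, p5=5)
step 4: fire T0:  (p0=7, p1=0, p2=0, p3=5, p4=1, p5=5) → (p0=7, p1=0, p2=0, p3=2, p4=2, p5=8)

(p0=7, p1=0, p2=0, p3=2, p4=2, p5=8)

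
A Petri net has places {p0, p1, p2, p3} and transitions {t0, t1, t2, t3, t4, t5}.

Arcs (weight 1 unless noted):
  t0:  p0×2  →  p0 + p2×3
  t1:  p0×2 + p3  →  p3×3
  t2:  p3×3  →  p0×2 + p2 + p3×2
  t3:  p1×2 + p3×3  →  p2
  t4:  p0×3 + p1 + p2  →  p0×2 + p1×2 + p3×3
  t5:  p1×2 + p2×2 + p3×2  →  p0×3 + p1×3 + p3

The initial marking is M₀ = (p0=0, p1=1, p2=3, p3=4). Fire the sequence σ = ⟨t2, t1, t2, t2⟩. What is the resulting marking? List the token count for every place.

step 1: fire t2:  (p0=0, p1=1, p2=3, p3=4) → (p0=2, p1=1, p2=4, p3=3)
step 2: fire t1:  (p0=2, p1=1, p2=4, p3=3) → (p0=0, p1=1, p2=4, p3=5)
step 3: fire t2:  (p0=0, p1=1, p2=4, p3=5) → (p0=2, p1=1, p2=5, p3=4)
step 4: fire t2:  (p0=2, p1=1, p2=5, p3=4) → (p0=4, p1=1, p2=6, p3=3)

(p0=4, p1=1, p2=6, p3=3)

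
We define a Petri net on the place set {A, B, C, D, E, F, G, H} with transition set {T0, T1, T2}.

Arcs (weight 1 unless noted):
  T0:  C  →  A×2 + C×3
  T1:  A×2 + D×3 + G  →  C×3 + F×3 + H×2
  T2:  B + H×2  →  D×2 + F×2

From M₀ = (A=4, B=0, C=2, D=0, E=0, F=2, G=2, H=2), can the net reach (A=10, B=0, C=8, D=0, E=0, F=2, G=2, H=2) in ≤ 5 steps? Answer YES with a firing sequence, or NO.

step 1: fire T0:  (A=4, B=0, C=2, D=0, E=0, F=2, G=2, H=2) → (A=6, B=0, C=4, D=0, E=0, F=2, G=2, H=2)
step 2: fire T0:  (A=6, B=0, C=4, D=0, E=0, F=2, G=2, H=2) → (A=8, B=0, C=6, D=0, E=0, F=2, G=2, H=2)
step 3: fire T0:  (A=8, B=0, C=6, D=0, E=0, F=2, G=2, H=2) → (A=10, B=0, C=8, D=0, E=0, F=2, G=2, H=2)

YES — reachable via ⟨T0, T0, T0⟩ (3 firings)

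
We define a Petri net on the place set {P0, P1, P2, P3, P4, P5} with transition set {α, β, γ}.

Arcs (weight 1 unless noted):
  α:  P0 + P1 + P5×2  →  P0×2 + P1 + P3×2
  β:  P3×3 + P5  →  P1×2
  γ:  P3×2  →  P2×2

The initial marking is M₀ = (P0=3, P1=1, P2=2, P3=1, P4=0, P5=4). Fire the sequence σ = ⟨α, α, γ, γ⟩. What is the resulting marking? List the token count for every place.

step 1: fire α:  (P0=3, P1=1, P2=2, P3=1, P4=0, P5=4) → (P0=4, P1=1, P2=2, P3=3, P4=0, P5=2)
step 2: fire α:  (P0=4, P1=1, P2=2, P3=3, P4=0, P5=2) → (P0=5, P1=1, P2=2, P3=5, P4=0, P5=0)
step 3: fire γ:  (P0=5, P1=1, P2=2, P3=5, P4=0, P5=0) → (P0=5, P1=1, P2=4, P3=3, P4=0, P5=0)
step 4: fire γ:  (P0=5, P1=1, P2=4, P3=3, P4=0, P5=0) → (P0=5, P1=1, P2=6, P3=1, P4=0, P5=0)

(P0=5, P1=1, P2=6, P3=1, P4=0, P5=0)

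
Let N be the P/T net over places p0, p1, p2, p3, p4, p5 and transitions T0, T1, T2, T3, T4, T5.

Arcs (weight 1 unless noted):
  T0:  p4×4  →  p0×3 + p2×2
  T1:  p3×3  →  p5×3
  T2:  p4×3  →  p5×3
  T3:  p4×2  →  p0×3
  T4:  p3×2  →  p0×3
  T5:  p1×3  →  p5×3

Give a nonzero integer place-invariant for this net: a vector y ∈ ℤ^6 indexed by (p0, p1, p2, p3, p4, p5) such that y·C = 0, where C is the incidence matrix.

y = (p0:2, p1:3, p2:3, p3:3, p4:3, p5:3)

Incidence matrix C (rows=places, cols=transitions):
       T0   T1   T2   T3   T4   T5
   p0   3    0    0    3    3    0
   p1   0    0    0    0    0   -3
   p2   2    0    0    0    0    0
   p3   0   -3    0    0   -2    0
   p4  -4    0   -3   -2    0    0
   p5   0    3    3    0    0    3

Candidate y = [2, 3, 3, 3, 3, 3]; check y·C column-wise:
  col T0: 2·3 + 3·0 + 3·2 + 3·0 + 3·-4 + 3·0 = 0
  col T1: 2·0 + 3·0 + 3·0 + 3·-3 + 3·0 + 3·3 = 0
  col T2: 2·0 + 3·0 + 3·0 + 3·0 + 3·-3 + 3·3 = 0
  col T3: 2·3 + 3·0 + 3·0 + 3·0 + 3·-2 + 3·0 = 0
  col T4: 2·3 + 3·0 + 3·0 + 3·-2 + 3·0 + 3·0 = 0
  col T5: 2·0 + 3·-3 + 3·0 + 3·0 + 3·0 + 3·3 = 0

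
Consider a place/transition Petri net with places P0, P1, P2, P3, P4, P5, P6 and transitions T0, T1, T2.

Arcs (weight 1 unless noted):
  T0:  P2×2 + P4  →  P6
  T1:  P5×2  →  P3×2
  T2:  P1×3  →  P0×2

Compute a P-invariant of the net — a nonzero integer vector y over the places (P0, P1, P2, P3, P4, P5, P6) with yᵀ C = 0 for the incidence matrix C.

Incidence matrix C (rows=places, cols=transitions):
       T0   T1   T2
   P0   0    0    2
   P1   0    0   -3
   P2  -2    0    0
   P3   0    2    0
   P4  -1    0    0
   P5   0   -2    0
   P6   1    0    0

Candidate y = [3, 2, 0, 0, 0, 0, 0]; check y·C column-wise:
  col T0: 3·0 + 2·0 + 0·-2 + 0·-1 + 0·1 = 0
  col T1: 3·0 + 2·0 + 0·2 + 0·-2 = 0
  col T2: 3·2 + 2·-3 = 0

y = (P0:3, P1:2, P2:0, P3:0, P4:0, P5:0, P6:0)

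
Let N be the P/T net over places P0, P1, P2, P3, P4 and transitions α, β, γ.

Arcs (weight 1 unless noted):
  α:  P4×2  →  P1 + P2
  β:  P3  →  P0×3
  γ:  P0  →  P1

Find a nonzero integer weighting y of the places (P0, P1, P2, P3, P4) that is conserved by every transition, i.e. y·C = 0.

y = (P0:1, P1:1, P2:-1, P3:3, P4:0)

Incidence matrix C (rows=places, cols=transitions):
        α    β    γ
   P0   0    3   -1
   P1   1    0    1
   P2   1    0    0
   P3   0   -1    0
   P4  -2    0    0

Candidate y = [1, 1, -1, 3, 0]; check y·C column-wise:
  col α: 1·0 + 1·1 + -1·1 + 3·0 + 0·-2 = 0
  col β: 1·3 + 1·0 + -1·0 + 3·-1 = 0
  col γ: 1·-1 + 1·1 + -1·0 + 3·0 = 0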